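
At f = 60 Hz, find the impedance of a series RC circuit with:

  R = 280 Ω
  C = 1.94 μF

Step 1 — Angular frequency: ω = 2π·f = 2π·60 = 377 rad/s.
Step 2 — Component impedances:
  R: Z = R = 280 Ω
  C: Z = 1/(jωC) = -j/(ω·C) = 0 - j1367 Ω
Step 3 — Series combination: Z_total = R + C = 280 - j1367 Ω = 1396∠-78.4° Ω.

Z = 280 - j1367 Ω = 1396∠-78.4° Ω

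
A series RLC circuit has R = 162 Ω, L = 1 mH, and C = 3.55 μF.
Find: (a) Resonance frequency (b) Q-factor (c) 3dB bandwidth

Step 1 — Resonance condition Im(Z)=0 gives ω₀ = 1/√(LC).
Step 2 — ω₀ = 1/√(0.001·3.55e-06) = 1.678e+04 rad/s.
Step 3 — f₀ = ω₀/(2π) = 2671 Hz.
Step 4 — Series Q: Q = ω₀L/R = 1.678e+04·0.001/162 = 0.1036.
Step 5 — 3dB bandwidth: Δω = ω₀/Q = 1.62e+05 rad/s; BW = Δω/(2π) = 2.578e+04 Hz.

(a) f₀ = 2671 Hz  (b) Q = 0.1036  (c) BW = 2.578e+04 Hz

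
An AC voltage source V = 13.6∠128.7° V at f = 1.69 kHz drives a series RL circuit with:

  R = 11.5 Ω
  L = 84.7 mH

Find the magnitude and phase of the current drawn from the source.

Step 1 — Angular frequency: ω = 2π·f = 2π·1690 = 1.062e+04 rad/s.
Step 2 — Component impedances:
  R: Z = R = 11.5 Ω
  L: Z = jωL = j·1.062e+04·0.0847 = 0 + j899.4 Ω
Step 3 — Series combination: Z_total = R + L = 11.5 + j899.4 Ω = 899.5∠89.3° Ω.
Step 4 — Source phasor: V = 13.6∠128.7° V = -8.503 + j10.61 V.
Step 5 — Ohm's law: I = V / Z_total = (-8.503 + j10.61) / (11.5 + j899.4) = 0.01168 + j0.009604 A.
Step 6 — Convert to polar: |I| = 0.01512 A, ∠I = 39.4°.

I = 0.01512∠39.4° A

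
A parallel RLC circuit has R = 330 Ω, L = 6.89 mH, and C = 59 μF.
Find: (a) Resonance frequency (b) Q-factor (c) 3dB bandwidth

Step 1 — Resonance: ω₀ = 1/√(LC) = 1/√(0.00689·5.9e-05) = 1568 rad/s.
Step 2 — f₀ = ω₀/(2π) = 249.6 Hz.
Step 3 — Parallel Q: Q = R/(ω₀L) = 330/(1568·0.00689) = 30.54.
Step 4 — Bandwidth: Δω = ω₀/Q = 51.36 rad/s; BW = Δω/(2π) = 8.174 Hz.

(a) f₀ = 249.6 Hz  (b) Q = 30.54  (c) BW = 8.174 Hz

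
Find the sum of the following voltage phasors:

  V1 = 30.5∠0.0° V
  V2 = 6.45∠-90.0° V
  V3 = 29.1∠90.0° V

Step 1 — Convert each phasor to rectangular form:
  V1 = 30.5·(cos(0.0°) + j·sin(0.0°)) = 30.5 V
  V2 = 6.45·(cos(-90.0°) + j·sin(-90.0°)) = 0 - j6.45 V
  V3 = 29.1·(cos(90.0°) + j·sin(90.0°)) = 0 + j29.1 V
Step 2 — Sum components: V_total = 30.5 + j22.65 V.
Step 3 — Convert to polar: |V_total| = 37.99 V, ∠V_total = 36.6°.

V_total = 37.99∠36.6° V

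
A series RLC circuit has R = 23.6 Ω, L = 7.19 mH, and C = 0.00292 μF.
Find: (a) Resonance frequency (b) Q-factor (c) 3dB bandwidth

Step 1 — Resonance: ω₀ = 1/√(LC) = 1/√(0.00719·2.92e-09) = 2.182e+05 rad/s.
Step 2 — f₀ = ω₀/(2π) = 3.473e+04 Hz.
Step 3 — Series Q: Q = ω₀L/R = 2.182e+05·0.00719/23.6 = 66.49.
Step 4 — Bandwidth: Δω = ω₀/Q = 3282 rad/s; BW = Δω/(2π) = 522.4 Hz.

(a) f₀ = 3.473e+04 Hz  (b) Q = 66.49  (c) BW = 522.4 Hz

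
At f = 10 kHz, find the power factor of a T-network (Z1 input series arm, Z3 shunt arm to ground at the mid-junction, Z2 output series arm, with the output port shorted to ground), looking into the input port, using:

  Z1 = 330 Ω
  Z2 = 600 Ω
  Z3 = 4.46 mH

Step 1 — Angular frequency: ω = 2π·f = 2π·1e+04 = 6.283e+04 rad/s.
Step 2 — Component impedances:
  Z1: Z = R = 330 Ω
  Z2: Z = R = 600 Ω
  Z3: Z = jωL = j·6.283e+04·0.00446 = 0 + j280.2 Ω
Step 3 — With the output port shorted to ground, the output series arm Z2 runs from the junction to ground; the shunt arm Z3 also runs from the junction to ground. They appear in parallel: Z3 || Z2 = 107.4 + j230 Ω.
Step 4 — Series with input arm Z1: Z_in = Z1 + (Z3 || Z2) = 437.4 + j230 Ω = 494.2∠27.7° Ω.
Step 5 — Power factor: PF = cos(φ) = Re(Z)/|Z| = 437.4/494.2 = 0.8851.
Step 6 — Type: Im(Z) = 230 ⇒ lagging (phase φ = 27.7°).

PF = 0.8851 (lagging, φ = 27.7°)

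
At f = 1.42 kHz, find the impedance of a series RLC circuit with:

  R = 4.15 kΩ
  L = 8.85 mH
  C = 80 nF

Step 1 — Angular frequency: ω = 2π·f = 2π·1420 = 8922 rad/s.
Step 2 — Component impedances:
  R: Z = R = 4150 Ω
  L: Z = jωL = j·8922·0.00885 = 0 + j78.96 Ω
  C: Z = 1/(jωC) = -j/(ω·C) = 0 - j1401 Ω
Step 3 — Series combination: Z_total = R + L + C = 4150 - j1322 Ω = 4355∠-17.7° Ω.

Z = 4150 - j1322 Ω = 4355∠-17.7° Ω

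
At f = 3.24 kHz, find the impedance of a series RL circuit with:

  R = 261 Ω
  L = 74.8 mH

Step 1 — Angular frequency: ω = 2π·f = 2π·3240 = 2.036e+04 rad/s.
Step 2 — Component impedances:
  R: Z = R = 261 Ω
  L: Z = jωL = j·2.036e+04·0.0748 = 0 + j1523 Ω
Step 3 — Series combination: Z_total = R + L = 261 + j1523 Ω = 1545∠80.3° Ω.

Z = 261 + j1523 Ω = 1545∠80.3° Ω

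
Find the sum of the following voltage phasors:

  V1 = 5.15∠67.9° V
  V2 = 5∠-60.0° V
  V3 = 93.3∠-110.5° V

Step 1 — Convert each phasor to rectangular form:
  V1 = 5.15·(cos(67.9°) + j·sin(67.9°)) = 1.938 + j4.772 V
  V2 = 5·(cos(-60.0°) + j·sin(-60.0°)) = 2.5 - j4.33 V
  V3 = 93.3·(cos(-110.5°) + j·sin(-110.5°)) = -32.67 - j87.39 V
Step 2 — Sum components: V_total = -28.24 - j86.95 V.
Step 3 — Convert to polar: |V_total| = 91.42 V, ∠V_total = -108.0°.

V_total = 91.42∠-108.0° V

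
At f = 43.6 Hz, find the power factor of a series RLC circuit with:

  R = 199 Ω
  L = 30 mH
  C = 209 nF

Step 1 — Angular frequency: ω = 2π·f = 2π·43.6 = 273.9 rad/s.
Step 2 — Component impedances:
  R: Z = R = 199 Ω
  L: Z = jωL = j·273.9·0.03 = 0 + j8.218 Ω
  C: Z = 1/(jωC) = -j/(ω·C) = 0 - j1.747e+04 Ω
Step 3 — Series combination: Z_total = R + L + C = 199 - j1.746e+04 Ω = 1.746e+04∠-89.3° Ω.
Step 4 — Power factor: PF = cos(φ) = Re(Z)/|Z| = 199/1.746e+04 = 0.0114.
Step 5 — Type: Im(Z) = -1.746e+04 ⇒ leading (phase φ = -89.3°).

PF = 0.0114 (leading, φ = -89.3°)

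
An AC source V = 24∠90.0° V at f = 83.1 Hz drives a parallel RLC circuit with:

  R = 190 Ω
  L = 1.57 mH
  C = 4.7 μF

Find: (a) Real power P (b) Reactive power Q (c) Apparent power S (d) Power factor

Step 1 — Angular frequency: ω = 2π·f = 2π·83.1 = 522.1 rad/s.
Step 2 — Component impedances:
  R: Z = R = 190 Ω
  L: Z = jωL = j·522.1·0.00157 = 0 + j0.8197 Ω
  C: Z = 1/(jωC) = -j/(ω·C) = 0 - j407.5 Ω
Step 3 — Parallel combination: 1/Z_total = 1/R + 1/L + 1/C; Z_total = 0.003551 + j0.8214 Ω = 0.8214∠89.8° Ω.
Step 4 — Source phasor: V = 24∠90.0° V = 0 + j24 V.
Step 5 — Current: I = V / Z = 29.22 + j0.1263 A = 29.22∠0.2° A.
Step 6 — Complex power: S = V·I* = 3.032 + j701.2 VA.
Step 7 — Real power: P = Re(S) = 3.032 W.
Step 8 — Reactive power: Q = Im(S) = 701.2 VAR.
Step 9 — Apparent power: |S| = 701.2 VA.
Step 10 — Power factor: PF = P/|S| = 0.004323 (lagging).

(a) P = 3.032 W  (b) Q = 701.2 VAR  (c) S = 701.2 VA  (d) PF = 0.004323 (lagging)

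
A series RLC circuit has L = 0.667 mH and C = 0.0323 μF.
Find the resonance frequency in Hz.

Step 1 — Resonance condition Im(Z)=0 gives ω₀ = 1/√(LC).
Step 2 — ω₀ = 1/√(0.000667·3.23e-08) = 2.154e+05 rad/s.
Step 3 — f₀ = ω₀/(2π) = 3.429e+04 Hz.

f₀ = 3.429e+04 Hz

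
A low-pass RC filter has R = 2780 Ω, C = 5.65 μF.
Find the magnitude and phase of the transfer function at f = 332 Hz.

Step 1 — Angular frequency: ω = 2π·332 = 2086 rad/s.
Step 2 — Transfer function: H(jω) = 1/(1 + jωRC).
Step 3 — Denominator: 1 + jωRC = 1 + j·2086·2780·5.65e-06 = 1 + j32.77.
Step 4 — H = 0.0009306 - j0.03049.
Step 5 — Magnitude: |H| = 0.03051 (-30.3 dB); phase: φ = -88.3°.

|H| = 0.03051 (-30.3 dB), φ = -88.3°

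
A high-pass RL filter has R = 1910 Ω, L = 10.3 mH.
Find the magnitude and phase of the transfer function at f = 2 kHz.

Step 1 — Angular frequency: ω = 2π·2000 = 1.257e+04 rad/s.
Step 2 — Transfer function: H(jω) = jωL/(R + jωL).
Step 3 — Numerator jωL = j·129.4; denominator R + jωL = 1910 + j129.4.
Step 4 — H = 0.004571 + j0.06746.
Step 5 — Magnitude: |H| = 0.06761 (-23.4 dB); phase: φ = 86.1°.

|H| = 0.06761 (-23.4 dB), φ = 86.1°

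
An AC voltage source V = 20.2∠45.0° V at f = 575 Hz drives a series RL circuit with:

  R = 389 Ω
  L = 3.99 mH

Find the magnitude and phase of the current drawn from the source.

Step 1 — Angular frequency: ω = 2π·f = 2π·575 = 3613 rad/s.
Step 2 — Component impedances:
  R: Z = R = 389 Ω
  L: Z = jωL = j·3613·0.00399 = 0 + j14.42 Ω
Step 3 — Series combination: Z_total = R + L = 389 + j14.42 Ω = 389.3∠2.1° Ω.
Step 4 — Source phasor: V = 20.2∠45.0° V = 14.28 + j14.28 V.
Step 5 — Ohm's law: I = V / Z_total = (14.28 + j14.28) / (389 + j14.42) = 0.03803 + j0.03531 A.
Step 6 — Convert to polar: |I| = 0.05189 A, ∠I = 42.9°.

I = 0.05189∠42.9° A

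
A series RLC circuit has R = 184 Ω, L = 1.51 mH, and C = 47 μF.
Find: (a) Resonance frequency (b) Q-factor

Step 1 — Resonance condition Im(Z)=0 gives ω₀ = 1/√(LC).
Step 2 — ω₀ = 1/√(0.00151·4.7e-05) = 3754 rad/s.
Step 3 — f₀ = ω₀/(2π) = 597.4 Hz.
Step 4 — Series Q: Q = ω₀L/R = 3754·0.00151/184 = 0.03081.

(a) f₀ = 597.4 Hz  (b) Q = 0.03081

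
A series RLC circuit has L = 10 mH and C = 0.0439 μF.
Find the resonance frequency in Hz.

Step 1 — Resonance condition Im(Z)=0 gives ω₀ = 1/√(LC).
Step 2 — ω₀ = 1/√(0.01·4.39e-08) = 4.773e+04 rad/s.
Step 3 — f₀ = ω₀/(2π) = 7596 Hz.

f₀ = 7596 Hz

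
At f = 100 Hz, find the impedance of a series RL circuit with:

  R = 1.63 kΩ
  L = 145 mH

Step 1 — Angular frequency: ω = 2π·f = 2π·100 = 628.3 rad/s.
Step 2 — Component impedances:
  R: Z = R = 1630 Ω
  L: Z = jωL = j·628.3·0.145 = 0 + j91.11 Ω
Step 3 — Series combination: Z_total = R + L = 1630 + j91.11 Ω = 1633∠3.2° Ω.

Z = 1630 + j91.11 Ω = 1633∠3.2° Ω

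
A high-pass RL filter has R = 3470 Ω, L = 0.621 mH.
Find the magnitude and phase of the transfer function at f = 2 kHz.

Step 1 — Angular frequency: ω = 2π·2000 = 1.257e+04 rad/s.
Step 2 — Transfer function: H(jω) = jωL/(R + jωL).
Step 3 — Numerator jωL = j·7.804; denominator R + jωL = 3470 + j7.804.
Step 4 — H = 5.058e-06 + j0.002249.
Step 5 — Magnitude: |H| = 0.002249 (-53.0 dB); phase: φ = 89.9°.

|H| = 0.002249 (-53.0 dB), φ = 89.9°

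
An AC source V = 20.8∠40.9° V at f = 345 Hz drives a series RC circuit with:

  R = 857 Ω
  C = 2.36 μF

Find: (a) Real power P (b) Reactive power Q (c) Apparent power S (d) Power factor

Step 1 — Angular frequency: ω = 2π·f = 2π·345 = 2168 rad/s.
Step 2 — Component impedances:
  R: Z = R = 857 Ω
  C: Z = 1/(jωC) = -j/(ω·C) = 0 - j195.5 Ω
Step 3 — Series combination: Z_total = R + C = 857 - j195.5 Ω = 879∠-12.8° Ω.
Step 4 — Source phasor: V = 20.8∠40.9° V = 15.72 + j13.62 V.
Step 5 — Current: I = V / Z = 0.01399 + j0.01908 A = 0.02366∠53.7° A.
Step 6 — Complex power: S = V·I* = 0.4799 - j0.1095 VA.
Step 7 — Real power: P = Re(S) = 0.4799 W.
Step 8 — Reactive power: Q = Im(S) = -0.1095 VAR.
Step 9 — Apparent power: |S| = 0.4922 VA.
Step 10 — Power factor: PF = P/|S| = 0.975 (leading).

(a) P = 0.4799 W  (b) Q = -0.1095 VAR  (c) S = 0.4922 VA  (d) PF = 0.975 (leading)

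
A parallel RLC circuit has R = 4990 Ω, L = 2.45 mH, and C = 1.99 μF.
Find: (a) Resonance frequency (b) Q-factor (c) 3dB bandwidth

Step 1 — Resonance: ω₀ = 1/√(LC) = 1/√(0.00245·1.99e-06) = 1.432e+04 rad/s.
Step 2 — f₀ = ω₀/(2π) = 2279 Hz.
Step 3 — Parallel Q: Q = R/(ω₀L) = 4990/(1.432e+04·0.00245) = 142.2.
Step 4 — Bandwidth: Δω = ω₀/Q = 100.7 rad/s; BW = Δω/(2π) = 16.03 Hz.

(a) f₀ = 2279 Hz  (b) Q = 142.2  (c) BW = 16.03 Hz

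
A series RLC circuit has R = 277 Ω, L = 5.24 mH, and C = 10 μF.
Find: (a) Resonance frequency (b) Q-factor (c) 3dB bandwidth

Step 1 — Resonance: ω₀ = 1/√(LC) = 1/√(0.00524·1e-05) = 4369 rad/s.
Step 2 — f₀ = ω₀/(2π) = 695.3 Hz.
Step 3 — Series Q: Q = ω₀L/R = 4369·0.00524/277 = 0.08264.
Step 4 — Bandwidth: Δω = ω₀/Q = 5.286e+04 rad/s; BW = Δω/(2π) = 8413 Hz.

(a) f₀ = 695.3 Hz  (b) Q = 0.08264  (c) BW = 8413 Hz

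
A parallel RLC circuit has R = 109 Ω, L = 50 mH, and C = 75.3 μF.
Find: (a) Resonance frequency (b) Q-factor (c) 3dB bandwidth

Step 1 — Resonance: ω₀ = 1/√(LC) = 1/√(0.05·7.53e-05) = 515.4 rad/s.
Step 2 — f₀ = ω₀/(2π) = 82.02 Hz.
Step 3 — Parallel Q: Q = R/(ω₀L) = 109/(515.4·0.05) = 4.23.
Step 4 — Bandwidth: Δω = ω₀/Q = 121.8 rad/s; BW = Δω/(2π) = 19.39 Hz.

(a) f₀ = 82.02 Hz  (b) Q = 4.23  (c) BW = 19.39 Hz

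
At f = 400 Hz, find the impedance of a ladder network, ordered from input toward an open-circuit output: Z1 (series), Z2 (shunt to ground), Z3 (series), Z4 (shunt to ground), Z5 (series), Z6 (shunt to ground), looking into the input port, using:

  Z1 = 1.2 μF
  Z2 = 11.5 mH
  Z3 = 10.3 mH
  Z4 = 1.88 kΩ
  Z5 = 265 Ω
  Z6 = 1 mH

Step 1 — Angular frequency: ω = 2π·f = 2π·400 = 2513 rad/s.
Step 2 — Component impedances:
  Z1: Z = 1/(jωC) = -j/(ω·C) = 0 - j331.6 Ω
  Z2: Z = jωL = j·2513·0.0115 = 0 + j28.9 Ω
  Z3: Z = jωL = j·2513·0.0103 = 0 + j25.89 Ω
  Z4: Z = R = 1880 Ω
  Z5: Z = R = 265 Ω
  Z6: Z = jωL = j·2513·0.001 = 0 + j2.513 Ω
Step 3 — Ladder network (open output): work backward from the far end, alternating series and parallel combinations. Z_in = 3.394 - j303.5 Ω = 303.5∠-89.4° Ω.

Z = 3.394 - j303.5 Ω = 303.5∠-89.4° Ω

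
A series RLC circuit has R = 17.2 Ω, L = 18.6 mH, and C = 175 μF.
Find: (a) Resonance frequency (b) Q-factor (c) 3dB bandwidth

Step 1 — Resonance: ω₀ = 1/√(LC) = 1/√(0.0186·0.000175) = 554.3 rad/s.
Step 2 — f₀ = ω₀/(2π) = 88.22 Hz.
Step 3 — Series Q: Q = ω₀L/R = 554.3·0.0186/17.2 = 0.5994.
Step 4 — Bandwidth: Δω = ω₀/Q = 924.7 rad/s; BW = Δω/(2π) = 147.2 Hz.

(a) f₀ = 88.22 Hz  (b) Q = 0.5994  (c) BW = 147.2 Hz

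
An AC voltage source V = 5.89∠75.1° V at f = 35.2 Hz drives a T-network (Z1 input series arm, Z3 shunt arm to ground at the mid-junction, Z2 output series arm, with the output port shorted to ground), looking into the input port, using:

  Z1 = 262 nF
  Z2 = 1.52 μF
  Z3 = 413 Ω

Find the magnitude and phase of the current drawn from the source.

Step 1 — Angular frequency: ω = 2π·f = 2π·35.2 = 221.2 rad/s.
Step 2 — Component impedances:
  Z1: Z = 1/(jωC) = -j/(ω·C) = 0 - j1.726e+04 Ω
  Z2: Z = 1/(jωC) = -j/(ω·C) = 0 - j2975 Ω
  Z3: Z = R = 413 Ω
Step 3 — With the output port shorted to ground, the output series arm Z2 runs from the junction to ground; the shunt arm Z3 also runs from the junction to ground. They appear in parallel: Z3 || Z2 = 405.2 - j56.26 Ω.
Step 4 — Series with input arm Z1: Z_in = Z1 + (Z3 || Z2) = 405.2 - j1.731e+04 Ω = 1.732e+04∠-88.7° Ω.
Step 5 — Source phasor: V = 5.89∠75.1° V = 1.515 + j5.692 V.
Step 6 — Ohm's law: I = V / Z_total = (1.515 + j5.692) / (405.2 - j1.731e+04) = -0.0003265 + j9.512e-05 A.
Step 7 — Convert to polar: |I| = 0.0003401 A, ∠I = 163.8°.

I = 0.0003401∠163.8° A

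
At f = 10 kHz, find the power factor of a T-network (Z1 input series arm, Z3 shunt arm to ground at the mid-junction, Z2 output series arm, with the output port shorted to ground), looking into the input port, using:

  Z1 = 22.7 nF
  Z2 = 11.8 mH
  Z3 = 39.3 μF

Step 1 — Angular frequency: ω = 2π·f = 2π·1e+04 = 6.283e+04 rad/s.
Step 2 — Component impedances:
  Z1: Z = 1/(jωC) = -j/(ω·C) = 0 - j701.1 Ω
  Z2: Z = jωL = j·6.283e+04·0.0118 = 0 + j741.4 Ω
  Z3: Z = 1/(jωC) = -j/(ω·C) = 0 - j0.405 Ω
Step 3 — With the output port shorted to ground, the output series arm Z2 runs from the junction to ground; the shunt arm Z3 also runs from the junction to ground. They appear in parallel: Z3 || Z2 = 0 - j0.4052 Ω.
Step 4 — Series with input arm Z1: Z_in = Z1 + (Z3 || Z2) = 0 - j701.5 Ω = 701.5∠-90.0° Ω.
Step 5 — Power factor: PF = cos(φ) = Re(Z)/|Z| = 0/701.5 = 0.
Step 6 — Type: Im(Z) = -701.5 ⇒ leading (phase φ = -90.0°).

PF = 0 (leading, φ = -90.0°)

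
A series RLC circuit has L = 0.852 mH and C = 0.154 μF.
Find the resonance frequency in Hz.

Step 1 — Resonance condition Im(Z)=0 gives ω₀ = 1/√(LC).
Step 2 — ω₀ = 1/√(0.000852·1.54e-07) = 8.73e+04 rad/s.
Step 3 — f₀ = ω₀/(2π) = 1.389e+04 Hz.

f₀ = 1.389e+04 Hz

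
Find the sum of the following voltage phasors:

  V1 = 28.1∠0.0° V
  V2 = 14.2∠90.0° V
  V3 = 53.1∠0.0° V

Step 1 — Convert each phasor to rectangular form:
  V1 = 28.1·(cos(0.0°) + j·sin(0.0°)) = 28.1 V
  V2 = 14.2·(cos(90.0°) + j·sin(90.0°)) = 0 + j14.2 V
  V3 = 53.1·(cos(0.0°) + j·sin(0.0°)) = 53.1 V
Step 2 — Sum components: V_total = 81.2 + j14.2 V.
Step 3 — Convert to polar: |V_total| = 82.43 V, ∠V_total = 9.9°.

V_total = 82.43∠9.9° V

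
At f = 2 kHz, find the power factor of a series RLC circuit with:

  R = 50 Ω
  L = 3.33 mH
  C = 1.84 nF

Step 1 — Angular frequency: ω = 2π·f = 2π·2000 = 1.257e+04 rad/s.
Step 2 — Component impedances:
  R: Z = R = 50 Ω
  L: Z = jωL = j·1.257e+04·0.00333 = 0 + j41.85 Ω
  C: Z = 1/(jωC) = -j/(ω·C) = 0 - j4.325e+04 Ω
Step 3 — Series combination: Z_total = R + L + C = 50 - j4.321e+04 Ω = 4.321e+04∠-89.9° Ω.
Step 4 — Power factor: PF = cos(φ) = Re(Z)/|Z| = 50/4.321e+04 = 0.001157.
Step 5 — Type: Im(Z) = -4.321e+04 ⇒ leading (phase φ = -89.9°).

PF = 0.001157 (leading, φ = -89.9°)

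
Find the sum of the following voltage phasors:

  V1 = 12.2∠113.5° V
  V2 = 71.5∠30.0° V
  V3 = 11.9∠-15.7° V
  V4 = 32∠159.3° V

Step 1 — Convert each phasor to rectangular form:
  V1 = 12.2·(cos(113.5°) + j·sin(113.5°)) = -4.865 + j11.19 V
  V2 = 71.5·(cos(30.0°) + j·sin(30.0°)) = 61.92 + j35.75 V
  V3 = 11.9·(cos(-15.7°) + j·sin(-15.7°)) = 11.46 - j3.22 V
  V4 = 32·(cos(159.3°) + j·sin(159.3°)) = -29.93 + j11.31 V
Step 2 — Sum components: V_total = 38.58 + j55.03 V.
Step 3 — Convert to polar: |V_total| = 67.2 V, ∠V_total = 55.0°.

V_total = 67.2∠55.0° V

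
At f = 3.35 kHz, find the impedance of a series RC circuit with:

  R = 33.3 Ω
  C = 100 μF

Step 1 — Angular frequency: ω = 2π·f = 2π·3350 = 2.105e+04 rad/s.
Step 2 — Component impedances:
  R: Z = R = 33.3 Ω
  C: Z = 1/(jωC) = -j/(ω·C) = 0 - j0.4751 Ω
Step 3 — Series combination: Z_total = R + C = 33.3 - j0.4751 Ω = 33.3∠-0.8° Ω.

Z = 33.3 - j0.4751 Ω = 33.3∠-0.8° Ω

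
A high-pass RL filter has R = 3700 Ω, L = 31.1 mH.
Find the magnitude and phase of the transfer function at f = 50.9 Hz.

Step 1 — Angular frequency: ω = 2π·50.9 = 319.8 rad/s.
Step 2 — Transfer function: H(jω) = jωL/(R + jωL).
Step 3 — Numerator jωL = j·9.946; denominator R + jωL = 3700 + j9.946.
Step 4 — H = 7.226e-06 + j0.002688.
Step 5 — Magnitude: |H| = 0.002688 (-51.4 dB); phase: φ = 89.8°.

|H| = 0.002688 (-51.4 dB), φ = 89.8°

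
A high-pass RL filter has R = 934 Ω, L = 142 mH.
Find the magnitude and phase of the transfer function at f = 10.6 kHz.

Step 1 — Angular frequency: ω = 2π·1.06e+04 = 6.66e+04 rad/s.
Step 2 — Transfer function: H(jω) = jωL/(R + jωL).
Step 3 — Numerator jωL = j·9457; denominator R + jωL = 934 + j9457.
Step 4 — H = 0.9903 + j0.0978.
Step 5 — Magnitude: |H| = 0.9952 (-0.0 dB); phase: φ = 5.6°.

|H| = 0.9952 (-0.0 dB), φ = 5.6°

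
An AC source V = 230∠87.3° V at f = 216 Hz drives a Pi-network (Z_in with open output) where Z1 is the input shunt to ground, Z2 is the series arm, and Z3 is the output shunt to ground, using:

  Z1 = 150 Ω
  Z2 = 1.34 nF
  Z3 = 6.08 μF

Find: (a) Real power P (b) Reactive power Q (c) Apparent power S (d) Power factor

Step 1 — Angular frequency: ω = 2π·f = 2π·216 = 1357 rad/s.
Step 2 — Component impedances:
  Z1: Z = R = 150 Ω
  Z2: Z = 1/(jωC) = -j/(ω·C) = 0 - j5.499e+05 Ω
  Z3: Z = 1/(jωC) = -j/(ω·C) = 0 - j121.2 Ω
Step 3 — With open output, the series arm Z2 and the output shunt Z3 appear in series to ground: Z2 + Z3 = 0 - j5.5e+05 Ω.
Step 4 — Parallel with input shunt Z1: Z_in = Z1 || (Z2 + Z3) = 150 - j0.04091 Ω = 150∠-0.0° Ω.
Step 5 — Source phasor: V = 230∠87.3° V = 10.83 + j229.7 V.
Step 6 — Current: I = V / Z = 0.07181 + j1.532 A = 1.533∠87.3° A.
Step 7 — Complex power: S = V·I* = 352.7 - j0.09618 VA.
Step 8 — Real power: P = Re(S) = 352.7 W.
Step 9 — Reactive power: Q = Im(S) = -0.09618 VAR.
Step 10 — Apparent power: |S| = 352.7 VA.
Step 11 — Power factor: PF = P/|S| = 1 (leading).

(a) P = 352.7 W  (b) Q = -0.09618 VAR  (c) S = 352.7 VA  (d) PF = 1 (leading)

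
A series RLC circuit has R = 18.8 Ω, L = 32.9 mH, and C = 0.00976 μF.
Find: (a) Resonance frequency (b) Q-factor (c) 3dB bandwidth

Step 1 — Resonance condition Im(Z)=0 gives ω₀ = 1/√(LC).
Step 2 — ω₀ = 1/√(0.0329·9.76e-09) = 5.581e+04 rad/s.
Step 3 — f₀ = ω₀/(2π) = 8882 Hz.
Step 4 — Series Q: Q = ω₀L/R = 5.581e+04·0.0329/18.8 = 97.66.
Step 5 — 3dB bandwidth: Δω = ω₀/Q = 571.4 rad/s; BW = Δω/(2π) = 90.95 Hz.

(a) f₀ = 8882 Hz  (b) Q = 97.66  (c) BW = 90.95 Hz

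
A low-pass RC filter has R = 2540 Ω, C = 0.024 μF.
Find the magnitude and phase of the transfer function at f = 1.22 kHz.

Step 1 — Angular frequency: ω = 2π·1220 = 7665 rad/s.
Step 2 — Transfer function: H(jω) = 1/(1 + jωRC).
Step 3 — Denominator: 1 + jωRC = 1 + j·7665·2540·2.4e-08 = 1 + j0.4673.
Step 4 — H = 0.8208 - j0.3835.
Step 5 — Magnitude: |H| = 0.906 (-0.9 dB); phase: φ = -25.0°.

|H| = 0.906 (-0.9 dB), φ = -25.0°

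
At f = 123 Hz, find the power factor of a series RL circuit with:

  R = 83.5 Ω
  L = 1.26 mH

Step 1 — Angular frequency: ω = 2π·f = 2π·123 = 772.8 rad/s.
Step 2 — Component impedances:
  R: Z = R = 83.5 Ω
  L: Z = jωL = j·772.8·0.00126 = 0 + j0.9738 Ω
Step 3 — Series combination: Z_total = R + L = 83.5 + j0.9738 Ω = 83.51∠0.7° Ω.
Step 4 — Power factor: PF = cos(φ) = Re(Z)/|Z| = 83.5/83.51 = 0.9999.
Step 5 — Type: Im(Z) = 0.9738 ⇒ lagging (phase φ = 0.7°).

PF = 0.9999 (lagging, φ = 0.7°)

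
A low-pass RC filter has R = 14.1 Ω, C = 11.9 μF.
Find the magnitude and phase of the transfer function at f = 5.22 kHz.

Step 1 — Angular frequency: ω = 2π·5220 = 3.28e+04 rad/s.
Step 2 — Transfer function: H(jω) = 1/(1 + jωRC).
Step 3 — Denominator: 1 + jωRC = 1 + j·3.28e+04·14.1·1.19e-05 = 1 + j5.503.
Step 4 — H = 0.03196 - j0.1759.
Step 5 — Magnitude: |H| = 0.1788 (-15.0 dB); phase: φ = -79.7°.

|H| = 0.1788 (-15.0 dB), φ = -79.7°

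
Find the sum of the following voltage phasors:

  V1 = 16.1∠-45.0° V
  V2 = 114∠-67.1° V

Step 1 — Convert each phasor to rectangular form:
  V1 = 16.1·(cos(-45.0°) + j·sin(-45.0°)) = 11.38 - j11.38 V
  V2 = 114·(cos(-67.1°) + j·sin(-67.1°)) = 44.36 - j105 V
Step 2 — Sum components: V_total = 55.74 - j116.4 V.
Step 3 — Convert to polar: |V_total| = 129.1 V, ∠V_total = -64.4°.

V_total = 129.1∠-64.4° V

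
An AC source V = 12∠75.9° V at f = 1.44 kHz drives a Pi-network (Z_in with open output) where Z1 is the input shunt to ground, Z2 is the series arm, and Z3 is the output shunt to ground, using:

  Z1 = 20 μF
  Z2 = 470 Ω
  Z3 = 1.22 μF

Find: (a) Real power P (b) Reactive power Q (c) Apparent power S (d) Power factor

Step 1 — Angular frequency: ω = 2π·f = 2π·1440 = 9048 rad/s.
Step 2 — Component impedances:
  Z1: Z = 1/(jωC) = -j/(ω·C) = 0 - j5.526 Ω
  Z2: Z = R = 470 Ω
  Z3: Z = 1/(jωC) = -j/(ω·C) = 0 - j90.59 Ω
Step 3 — With open output, the series arm Z2 and the output shunt Z3 appear in series to ground: Z2 + Z3 = 470 - j90.59 Ω.
Step 4 — Parallel with input shunt Z1: Z_in = Z1 || (Z2 + Z3) = 0.06237 - j5.513 Ω = 5.514∠-89.4° Ω.
Step 5 — Source phasor: V = 12∠75.9° V = 2.923 + j11.64 V.
Step 6 — Current: I = V / Z = -2.105 + j0.554 A = 2.176∠165.3° A.
Step 7 — Complex power: S = V·I* = 0.2954 - j26.11 VA.
Step 8 — Real power: P = Re(S) = 0.2954 W.
Step 9 — Reactive power: Q = Im(S) = -26.11 VAR.
Step 10 — Apparent power: |S| = 26.12 VA.
Step 11 — Power factor: PF = P/|S| = 0.01131 (leading).

(a) P = 0.2954 W  (b) Q = -26.11 VAR  (c) S = 26.12 VA  (d) PF = 0.01131 (leading)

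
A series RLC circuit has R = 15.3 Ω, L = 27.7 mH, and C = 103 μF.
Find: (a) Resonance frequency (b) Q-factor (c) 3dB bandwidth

Step 1 — Resonance: ω₀ = 1/√(LC) = 1/√(0.0277·0.000103) = 592 rad/s.
Step 2 — f₀ = ω₀/(2π) = 94.22 Hz.
Step 3 — Series Q: Q = ω₀L/R = 592·0.0277/15.3 = 1.072.
Step 4 — Bandwidth: Δω = ω₀/Q = 552.3 rad/s; BW = Δω/(2π) = 87.91 Hz.

(a) f₀ = 94.22 Hz  (b) Q = 1.072  (c) BW = 87.91 Hz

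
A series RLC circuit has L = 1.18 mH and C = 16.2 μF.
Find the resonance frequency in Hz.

Step 1 — Resonance condition Im(Z)=0 gives ω₀ = 1/√(LC).
Step 2 — ω₀ = 1/√(0.00118·1.62e-05) = 7233 rad/s.
Step 3 — f₀ = ω₀/(2π) = 1151 Hz.

f₀ = 1151 Hz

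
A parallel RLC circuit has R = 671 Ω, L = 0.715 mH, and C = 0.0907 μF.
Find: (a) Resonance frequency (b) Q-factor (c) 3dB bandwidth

Step 1 — Resonance: ω₀ = 1/√(LC) = 1/√(0.000715·9.07e-08) = 1.242e+05 rad/s.
Step 2 — f₀ = ω₀/(2π) = 1.976e+04 Hz.
Step 3 — Parallel Q: Q = R/(ω₀L) = 671/(1.242e+05·0.000715) = 7.557.
Step 4 — Bandwidth: Δω = ω₀/Q = 1.643e+04 rad/s; BW = Δω/(2π) = 2615 Hz.

(a) f₀ = 1.976e+04 Hz  (b) Q = 7.557  (c) BW = 2615 Hz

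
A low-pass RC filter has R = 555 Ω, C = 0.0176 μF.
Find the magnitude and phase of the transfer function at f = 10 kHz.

Step 1 — Angular frequency: ω = 2π·1e+04 = 6.283e+04 rad/s.
Step 2 — Transfer function: H(jω) = 1/(1 + jωRC).
Step 3 — Denominator: 1 + jωRC = 1 + j·6.283e+04·555·1.76e-08 = 1 + j0.6137.
Step 4 — H = 0.7264 - j0.4458.
Step 5 — Magnitude: |H| = 0.8523 (-1.4 dB); phase: φ = -31.5°.

|H| = 0.8523 (-1.4 dB), φ = -31.5°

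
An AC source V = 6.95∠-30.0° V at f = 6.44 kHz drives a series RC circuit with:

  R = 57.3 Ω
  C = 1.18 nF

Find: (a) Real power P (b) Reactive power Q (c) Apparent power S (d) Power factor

Step 1 — Angular frequency: ω = 2π·f = 2π·6440 = 4.046e+04 rad/s.
Step 2 — Component impedances:
  R: Z = R = 57.3 Ω
  C: Z = 1/(jωC) = -j/(ω·C) = 0 - j2.094e+04 Ω
Step 3 — Series combination: Z_total = R + C = 57.3 - j2.094e+04 Ω = 2.094e+04∠-89.8° Ω.
Step 4 — Source phasor: V = 6.95∠-30.0° V = 6.019 - j3.475 V.
Step 5 — Current: I = V / Z = 0.0001667 + j0.0002869 A = 0.0003318∠59.8° A.
Step 6 — Complex power: S = V·I* = 6.31e-06 - j0.002306 VA.
Step 7 — Real power: P = Re(S) = 6.31e-06 W.
Step 8 — Reactive power: Q = Im(S) = -0.002306 VAR.
Step 9 — Apparent power: |S| = 0.002306 VA.
Step 10 — Power factor: PF = P/|S| = 0.002736 (leading).

(a) P = 6.31e-06 W  (b) Q = -0.002306 VAR  (c) S = 0.002306 VA  (d) PF = 0.002736 (leading)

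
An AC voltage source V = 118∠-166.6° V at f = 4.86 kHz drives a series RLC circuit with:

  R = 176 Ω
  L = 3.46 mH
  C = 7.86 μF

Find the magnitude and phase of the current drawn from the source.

Step 1 — Angular frequency: ω = 2π·f = 2π·4860 = 3.054e+04 rad/s.
Step 2 — Component impedances:
  R: Z = R = 176 Ω
  L: Z = jωL = j·3.054e+04·0.00346 = 0 + j105.7 Ω
  C: Z = 1/(jωC) = -j/(ω·C) = 0 - j4.166 Ω
Step 3 — Series combination: Z_total = R + L + C = 176 + j101.5 Ω = 203.2∠30.0° Ω.
Step 4 — Source phasor: V = 118∠-166.6° V = -114.8 - j27.35 V.
Step 5 — Ohm's law: I = V / Z_total = (-114.8 - j27.35) / (176 + j101.5) = -0.5567 + j0.1656 A.
Step 6 — Convert to polar: |I| = 0.5808 A, ∠I = 163.4°.

I = 0.5808∠163.4° A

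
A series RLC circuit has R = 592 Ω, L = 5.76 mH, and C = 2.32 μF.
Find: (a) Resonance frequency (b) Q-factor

Step 1 — Resonance condition Im(Z)=0 gives ω₀ = 1/√(LC).
Step 2 — ω₀ = 1/√(0.00576·2.32e-06) = 8651 rad/s.
Step 3 — f₀ = ω₀/(2π) = 1377 Hz.
Step 4 — Series Q: Q = ω₀L/R = 8651·0.00576/592 = 0.08417.

(a) f₀ = 1377 Hz  (b) Q = 0.08417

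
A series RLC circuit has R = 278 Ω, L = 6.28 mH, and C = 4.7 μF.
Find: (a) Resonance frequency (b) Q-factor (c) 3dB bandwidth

Step 1 — Resonance condition Im(Z)=0 gives ω₀ = 1/√(LC).
Step 2 — ω₀ = 1/√(0.00628·4.7e-06) = 5821 rad/s.
Step 3 — f₀ = ω₀/(2π) = 926.4 Hz.
Step 4 — Series Q: Q = ω₀L/R = 5821·0.00628/278 = 0.1315.
Step 5 — 3dB bandwidth: Δω = ω₀/Q = 4.427e+04 rad/s; BW = Δω/(2π) = 7045 Hz.

(a) f₀ = 926.4 Hz  (b) Q = 0.1315  (c) BW = 7045 Hz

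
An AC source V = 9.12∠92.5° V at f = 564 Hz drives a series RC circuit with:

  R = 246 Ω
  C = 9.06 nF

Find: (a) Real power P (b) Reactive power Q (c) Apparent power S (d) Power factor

Step 1 — Angular frequency: ω = 2π·f = 2π·564 = 3544 rad/s.
Step 2 — Component impedances:
  R: Z = R = 246 Ω
  C: Z = 1/(jωC) = -j/(ω·C) = 0 - j3.115e+04 Ω
Step 3 — Series combination: Z_total = R + C = 246 - j3.115e+04 Ω = 3.115e+04∠-89.5° Ω.
Step 4 — Source phasor: V = 9.12∠92.5° V = -0.3978 + j9.111 V.
Step 5 — Current: I = V / Z = -0.0002926 - j1.046e-05 A = 0.0002928∠-178.0° A.
Step 6 — Complex power: S = V·I* = 2.109e-05 - j0.00267 VA.
Step 7 — Real power: P = Re(S) = 2.109e-05 W.
Step 8 — Reactive power: Q = Im(S) = -0.00267 VAR.
Step 9 — Apparent power: |S| = 0.00267 VA.
Step 10 — Power factor: PF = P/|S| = 0.007898 (leading).

(a) P = 2.109e-05 W  (b) Q = -0.00267 VAR  (c) S = 0.00267 VA  (d) PF = 0.007898 (leading)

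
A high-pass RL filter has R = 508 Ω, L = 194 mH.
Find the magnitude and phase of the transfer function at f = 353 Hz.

Step 1 — Angular frequency: ω = 2π·353 = 2218 rad/s.
Step 2 — Transfer function: H(jω) = jωL/(R + jωL).
Step 3 — Numerator jωL = j·430.3; denominator R + jωL = 508 + j430.3.
Step 4 — H = 0.4177 + j0.4932.
Step 5 — Magnitude: |H| = 0.6463 (-3.8 dB); phase: φ = 49.7°.

|H| = 0.6463 (-3.8 dB), φ = 49.7°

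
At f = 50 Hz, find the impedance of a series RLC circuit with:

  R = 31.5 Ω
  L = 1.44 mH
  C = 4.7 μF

Step 1 — Angular frequency: ω = 2π·f = 2π·50 = 314.2 rad/s.
Step 2 — Component impedances:
  R: Z = R = 31.5 Ω
  L: Z = jωL = j·314.2·0.00144 = 0 + j0.4524 Ω
  C: Z = 1/(jωC) = -j/(ω·C) = 0 - j677.3 Ω
Step 3 — Series combination: Z_total = R + L + C = 31.5 - j676.8 Ω = 677.5∠-87.3° Ω.

Z = 31.5 - j676.8 Ω = 677.5∠-87.3° Ω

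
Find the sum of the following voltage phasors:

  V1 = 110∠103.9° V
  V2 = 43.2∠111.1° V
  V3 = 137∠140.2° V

Step 1 — Convert each phasor to rectangular form:
  V1 = 110·(cos(103.9°) + j·sin(103.9°)) = -26.43 + j106.8 V
  V2 = 43.2·(cos(111.1°) + j·sin(111.1°)) = -15.55 + j40.3 V
  V3 = 137·(cos(140.2°) + j·sin(140.2°)) = -105.3 + j87.7 V
Step 2 — Sum components: V_total = -147.2 + j234.8 V.
Step 3 — Convert to polar: |V_total| = 277.1 V, ∠V_total = 122.1°.

V_total = 277.1∠122.1° V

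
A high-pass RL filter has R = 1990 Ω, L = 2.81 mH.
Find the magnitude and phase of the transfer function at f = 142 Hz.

Step 1 — Angular frequency: ω = 2π·142 = 892.2 rad/s.
Step 2 — Transfer function: H(jω) = jωL/(R + jωL).
Step 3 — Numerator jωL = j·2.507; denominator R + jωL = 1990 + j2.507.
Step 4 — H = 1.587e-06 + j0.00126.
Step 5 — Magnitude: |H| = 0.00126 (-58.0 dB); phase: φ = 89.9°.

|H| = 0.00126 (-58.0 dB), φ = 89.9°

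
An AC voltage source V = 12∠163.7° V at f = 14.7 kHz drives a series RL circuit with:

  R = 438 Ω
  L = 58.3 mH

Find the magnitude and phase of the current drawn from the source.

Step 1 — Angular frequency: ω = 2π·f = 2π·1.47e+04 = 9.236e+04 rad/s.
Step 2 — Component impedances:
  R: Z = R = 438 Ω
  L: Z = jωL = j·9.236e+04·0.0583 = 0 + j5385 Ω
Step 3 — Series combination: Z_total = R + L = 438 + j5385 Ω = 5403∠85.3° Ω.
Step 4 — Source phasor: V = 12∠163.7° V = -11.52 + j3.368 V.
Step 5 — Ohm's law: I = V / Z_total = (-11.52 + j3.368) / (438 + j5385) = 0.0004485 + j0.002175 A.
Step 6 — Convert to polar: |I| = 0.002221 A, ∠I = 78.4°.

I = 0.002221∠78.4° A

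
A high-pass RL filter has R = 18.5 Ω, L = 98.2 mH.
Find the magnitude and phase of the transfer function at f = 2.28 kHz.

Step 1 — Angular frequency: ω = 2π·2280 = 1.433e+04 rad/s.
Step 2 — Transfer function: H(jω) = jωL/(R + jωL).
Step 3 — Numerator jωL = j·1407; denominator R + jωL = 18.5 + j1407.
Step 4 — H = 0.9998 + j0.01315.
Step 5 — Magnitude: |H| = 0.9999 (-0.0 dB); phase: φ = 0.8°.

|H| = 0.9999 (-0.0 dB), φ = 0.8°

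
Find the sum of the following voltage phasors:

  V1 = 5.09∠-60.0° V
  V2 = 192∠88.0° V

Step 1 — Convert each phasor to rectangular form:
  V1 = 5.09·(cos(-60.0°) + j·sin(-60.0°)) = 2.545 - j4.408 V
  V2 = 192·(cos(88.0°) + j·sin(88.0°)) = 6.701 + j191.9 V
Step 2 — Sum components: V_total = 9.246 + j187.5 V.
Step 3 — Convert to polar: |V_total| = 187.7 V, ∠V_total = 87.2°.

V_total = 187.7∠87.2° V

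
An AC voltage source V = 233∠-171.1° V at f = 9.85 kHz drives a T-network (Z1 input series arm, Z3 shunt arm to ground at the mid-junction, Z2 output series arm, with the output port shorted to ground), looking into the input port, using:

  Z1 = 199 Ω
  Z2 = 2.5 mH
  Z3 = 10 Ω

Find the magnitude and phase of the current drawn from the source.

Step 1 — Angular frequency: ω = 2π·f = 2π·9850 = 6.189e+04 rad/s.
Step 2 — Component impedances:
  Z1: Z = R = 199 Ω
  Z2: Z = jωL = j·6.189e+04·0.0025 = 0 + j154.7 Ω
  Z3: Z = R = 10 Ω
Step 3 — With the output port shorted to ground, the output series arm Z2 runs from the junction to ground; the shunt arm Z3 also runs from the junction to ground. They appear in parallel: Z3 || Z2 = 9.958 + j0.6436 Ω.
Step 4 — Series with input arm Z1: Z_in = Z1 + (Z3 || Z2) = 209 + j0.6436 Ω = 209∠0.2° Ω.
Step 5 — Source phasor: V = 233∠-171.1° V = -230.2 - j36.05 V.
Step 6 — Ohm's law: I = V / Z_total = (-230.2 - j36.05) / (209 + j0.6436) = -1.102 - j0.1691 A.
Step 7 — Convert to polar: |I| = 1.115 A, ∠I = -171.3°.

I = 1.115∠-171.3° A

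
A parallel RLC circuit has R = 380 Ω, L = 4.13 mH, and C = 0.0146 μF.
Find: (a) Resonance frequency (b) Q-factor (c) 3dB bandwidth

Step 1 — Resonance: ω₀ = 1/√(LC) = 1/√(0.00413·1.46e-08) = 1.288e+05 rad/s.
Step 2 — f₀ = ω₀/(2π) = 2.05e+04 Hz.
Step 3 — Parallel Q: Q = R/(ω₀L) = 380/(1.288e+05·0.00413) = 0.7145.
Step 4 — Bandwidth: Δω = ω₀/Q = 1.802e+05 rad/s; BW = Δω/(2π) = 2.869e+04 Hz.

(a) f₀ = 2.05e+04 Hz  (b) Q = 0.7145  (c) BW = 2.869e+04 Hz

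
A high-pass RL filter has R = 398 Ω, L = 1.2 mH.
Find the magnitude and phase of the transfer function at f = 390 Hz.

Step 1 — Angular frequency: ω = 2π·390 = 2450 rad/s.
Step 2 — Transfer function: H(jω) = jωL/(R + jωL).
Step 3 — Numerator jωL = j·2.941; denominator R + jωL = 398 + j2.941.
Step 4 — H = 5.458e-05 + j0.007388.
Step 5 — Magnitude: |H| = 0.007388 (-42.6 dB); phase: φ = 89.6°.

|H| = 0.007388 (-42.6 dB), φ = 89.6°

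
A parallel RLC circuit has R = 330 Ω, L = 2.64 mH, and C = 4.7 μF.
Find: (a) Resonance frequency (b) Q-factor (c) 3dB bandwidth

Step 1 — Resonance: ω₀ = 1/√(LC) = 1/√(0.00264·4.7e-06) = 8977 rad/s.
Step 2 — f₀ = ω₀/(2π) = 1429 Hz.
Step 3 — Parallel Q: Q = R/(ω₀L) = 330/(8977·0.00264) = 13.92.
Step 4 — Bandwidth: Δω = ω₀/Q = 644.7 rad/s; BW = Δω/(2π) = 102.6 Hz.

(a) f₀ = 1429 Hz  (b) Q = 13.92  (c) BW = 102.6 Hz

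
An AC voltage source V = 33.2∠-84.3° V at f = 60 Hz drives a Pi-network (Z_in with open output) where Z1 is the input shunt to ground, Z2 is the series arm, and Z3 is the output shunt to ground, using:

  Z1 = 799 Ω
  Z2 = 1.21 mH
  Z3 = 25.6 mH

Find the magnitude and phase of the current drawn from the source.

Step 1 — Angular frequency: ω = 2π·f = 2π·60 = 377 rad/s.
Step 2 — Component impedances:
  Z1: Z = R = 799 Ω
  Z2: Z = jωL = j·377·0.00121 = 0 + j0.4562 Ω
  Z3: Z = jωL = j·377·0.0256 = 0 + j9.651 Ω
Step 3 — With open output, the series arm Z2 and the output shunt Z3 appear in series to ground: Z2 + Z3 = 0 + j10.11 Ω.
Step 4 — Parallel with input shunt Z1: Z_in = Z1 || (Z2 + Z3) = 0.1278 + j10.11 Ω = 10.11∠89.3° Ω.
Step 5 — Source phasor: V = 33.2∠-84.3° V = 3.297 - j33.04 V.
Step 6 — Ohm's law: I = V / Z_total = (3.297 - j33.04) / (0.1278 + j10.11) = -3.264 - j0.3676 A.
Step 7 — Convert to polar: |I| = 3.285 A, ∠I = -173.6°.

I = 3.285∠-173.6° A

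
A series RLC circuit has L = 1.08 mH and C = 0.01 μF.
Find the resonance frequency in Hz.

Step 1 — Resonance condition Im(Z)=0 gives ω₀ = 1/√(LC).
Step 2 — ω₀ = 1/√(0.00108·1e-08) = 3.043e+05 rad/s.
Step 3 — f₀ = ω₀/(2π) = 4.843e+04 Hz.

f₀ = 4.843e+04 Hz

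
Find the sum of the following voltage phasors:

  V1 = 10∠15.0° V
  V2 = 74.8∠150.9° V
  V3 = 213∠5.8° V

Step 1 — Convert each phasor to rectangular form:
  V1 = 10·(cos(15.0°) + j·sin(15.0°)) = 9.659 + j2.588 V
  V2 = 74.8·(cos(150.9°) + j·sin(150.9°)) = -65.36 + j36.38 V
  V3 = 213·(cos(5.8°) + j·sin(5.8°)) = 211.9 + j21.52 V
Step 2 — Sum components: V_total = 156.2 + j60.49 V.
Step 3 — Convert to polar: |V_total| = 167.5 V, ∠V_total = 21.2°.

V_total = 167.5∠21.2° V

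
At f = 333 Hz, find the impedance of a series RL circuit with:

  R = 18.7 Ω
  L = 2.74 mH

Step 1 — Angular frequency: ω = 2π·f = 2π·333 = 2092 rad/s.
Step 2 — Component impedances:
  R: Z = R = 18.7 Ω
  L: Z = jωL = j·2092·0.00274 = 0 + j5.733 Ω
Step 3 — Series combination: Z_total = R + L = 18.7 + j5.733 Ω = 19.56∠17.0° Ω.

Z = 18.7 + j5.733 Ω = 19.56∠17.0° Ω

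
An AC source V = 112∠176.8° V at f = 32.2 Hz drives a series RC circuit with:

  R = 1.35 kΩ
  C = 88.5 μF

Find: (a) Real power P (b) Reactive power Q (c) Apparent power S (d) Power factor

Step 1 — Angular frequency: ω = 2π·f = 2π·32.2 = 202.3 rad/s.
Step 2 — Component impedances:
  R: Z = R = 1350 Ω
  C: Z = 1/(jωC) = -j/(ω·C) = 0 - j55.85 Ω
Step 3 — Series combination: Z_total = R + C = 1350 - j55.85 Ω = 1351∠-2.4° Ω.
Step 4 — Source phasor: V = 112∠176.8° V = -111.8 + j6.252 V.
Step 5 — Current: I = V / Z = -0.08288 + j0.001202 A = 0.08289∠179.2° A.
Step 6 — Complex power: S = V·I* = 9.276 - j0.3837 VA.
Step 7 — Real power: P = Re(S) = 9.276 W.
Step 8 — Reactive power: Q = Im(S) = -0.3837 VAR.
Step 9 — Apparent power: |S| = 9.284 VA.
Step 10 — Power factor: PF = P/|S| = 0.9991 (leading).

(a) P = 9.276 W  (b) Q = -0.3837 VAR  (c) S = 9.284 VA  (d) PF = 0.9991 (leading)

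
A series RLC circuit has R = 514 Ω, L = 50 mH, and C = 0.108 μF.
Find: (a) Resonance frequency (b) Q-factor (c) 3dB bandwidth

Step 1 — Resonance: ω₀ = 1/√(LC) = 1/√(0.05·1.08e-07) = 1.361e+04 rad/s.
Step 2 — f₀ = ω₀/(2π) = 2166 Hz.
Step 3 — Series Q: Q = ω₀L/R = 1.361e+04·0.05/514 = 1.324.
Step 4 — Bandwidth: Δω = ω₀/Q = 1.028e+04 rad/s; BW = Δω/(2π) = 1636 Hz.

(a) f₀ = 2166 Hz  (b) Q = 1.324  (c) BW = 1636 Hz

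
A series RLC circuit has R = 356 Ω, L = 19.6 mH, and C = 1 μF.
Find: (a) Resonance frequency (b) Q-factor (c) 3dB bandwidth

Step 1 — Resonance: ω₀ = 1/√(LC) = 1/√(0.0196·1e-06) = 7143 rad/s.
Step 2 — f₀ = ω₀/(2π) = 1137 Hz.
Step 3 — Series Q: Q = ω₀L/R = 7143·0.0196/356 = 0.3933.
Step 4 — Bandwidth: Δω = ω₀/Q = 1.816e+04 rad/s; BW = Δω/(2π) = 2891 Hz.

(a) f₀ = 1137 Hz  (b) Q = 0.3933  (c) BW = 2891 Hz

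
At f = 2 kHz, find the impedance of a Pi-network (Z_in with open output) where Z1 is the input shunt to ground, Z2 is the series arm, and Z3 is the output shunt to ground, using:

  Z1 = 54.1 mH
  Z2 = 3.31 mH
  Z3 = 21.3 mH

Step 1 — Angular frequency: ω = 2π·f = 2π·2000 = 1.257e+04 rad/s.
Step 2 — Component impedances:
  Z1: Z = jωL = j·1.257e+04·0.0541 = 0 + j679.8 Ω
  Z2: Z = jωL = j·1.257e+04·0.00331 = 0 + j41.59 Ω
  Z3: Z = jωL = j·1.257e+04·0.0213 = 0 + j267.7 Ω
Step 3 — With open output, the series arm Z2 and the output shunt Z3 appear in series to ground: Z2 + Z3 = 0 + j309.3 Ω.
Step 4 — Parallel with input shunt Z1: Z_in = Z1 || (Z2 + Z3) = 0 + j212.6 Ω = 212.6∠90.0° Ω.

Z = 0 + j212.6 Ω = 212.6∠90.0° Ω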